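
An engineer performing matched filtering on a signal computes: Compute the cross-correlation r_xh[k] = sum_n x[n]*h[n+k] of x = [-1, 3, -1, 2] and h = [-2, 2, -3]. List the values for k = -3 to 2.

Both sequences indexed from 0 and zero outside their support.
Lags with overlap: k = -3 to 2.
  r_xh[-3] = x[3]*h[0] = -4
  r_xh[-2] = x[2]*h[0] + x[3]*h[1] = 6
  r_xh[-1] = x[1]*h[0] + x[2]*h[1] + x[3]*h[2] = -14
  r_xh[0] = x[0]*h[0] + x[1]*h[1] + x[2]*h[2] = 11
  r_xh[1] = x[0]*h[1] + x[1]*h[2] = -11
  r_xh[2] = x[0]*h[2] = 3
r_xh = [-4, 6, -14, 11, -11, 3] (for k = -3, ..., 2)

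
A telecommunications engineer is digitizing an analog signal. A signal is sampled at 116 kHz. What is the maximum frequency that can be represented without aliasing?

The maximum frequency that can be represented without aliasing
is the Nyquist frequency: f_max = f_s / 2 = 116 kHz / 2 = 58 kHz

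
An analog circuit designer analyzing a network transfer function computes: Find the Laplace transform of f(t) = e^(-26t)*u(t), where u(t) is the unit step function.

Standard Laplace transform pair:
e^(-at)*u(t) <-> 1/(s+a)
With a = 26: L{e^(-26t)*u(t)} = 1/(s+26), ROC: Re(s) > -26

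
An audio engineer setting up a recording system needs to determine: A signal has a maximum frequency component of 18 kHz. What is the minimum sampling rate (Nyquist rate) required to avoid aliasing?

By the Nyquist-Shannon sampling theorem,
the minimum sampling rate (Nyquist rate) must be at least 2 * f_max.
Nyquist rate = 2 * 18 kHz = 36 kHz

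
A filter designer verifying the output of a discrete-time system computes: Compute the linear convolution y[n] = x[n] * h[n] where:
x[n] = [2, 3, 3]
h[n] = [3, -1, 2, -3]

y[n] = sum_k x[k]*h[n-k]. Output length = len(x) + len(h) - 1 = 3 + 4 - 1 = 6.
y[0] = 2*3 = 6
y[1] = 3*3 + 2*-1 = 7
y[2] = 3*3 + 3*-1 + 2*2 = 10
y[3] = 3*-1 + 3*2 + 2*-3 = -3
y[4] = 3*2 + 3*-3 = -3
y[5] = 3*-3 = -9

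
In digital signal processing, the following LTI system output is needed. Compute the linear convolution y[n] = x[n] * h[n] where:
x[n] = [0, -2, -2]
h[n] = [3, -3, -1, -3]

y[n] = sum_k x[k]*h[n-k]. Output length = len(x) + len(h) - 1 = 3 + 4 - 1 = 6.
y[0] = 0*3 = 0
y[1] = -2*3 + 0*-3 = -6
y[2] = -2*3 + -2*-3 + 0*-1 = 0
y[3] = -2*-3 + -2*-1 + 0*-3 = 8
y[4] = -2*-1 + -2*-3 = 8
y[5] = -2*-3 = 6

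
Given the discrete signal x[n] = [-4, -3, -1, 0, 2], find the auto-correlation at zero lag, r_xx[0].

The auto-correlation at zero lag r_xx[0] equals the signal energy.
r_xx[0] = sum of x[n]^2 = (-4)^2 + (-3)^2 + (-1)^2 + 0^2 + 2^2
= 16 + 9 + 1 + 0 + 4 = 30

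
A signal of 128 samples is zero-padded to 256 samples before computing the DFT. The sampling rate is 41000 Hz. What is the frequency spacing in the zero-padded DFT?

Original DFT: N = 128, resolution = f_s/N = 41000/128 = 5125/16 Hz
Zero-padded DFT: N = 256, resolution = f_s/N = 41000/256 = 5125/32 Hz
Zero-padding interpolates the spectrum (finer frequency grid)
but does NOT improve the true spectral resolution (ability to resolve close frequencies).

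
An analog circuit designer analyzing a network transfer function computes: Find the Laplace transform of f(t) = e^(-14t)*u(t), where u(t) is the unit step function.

Standard Laplace transform pair:
e^(-at)*u(t) <-> 1/(s+a)
With a = 14: L{e^(-14t)*u(t)} = 1/(s+14), ROC: Re(s) > -14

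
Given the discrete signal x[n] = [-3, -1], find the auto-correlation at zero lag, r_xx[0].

The auto-correlation at zero lag r_xx[0] equals the signal energy.
r_xx[0] = sum of x[n]^2 = (-3)^2 + (-1)^2
= 9 + 1 = 10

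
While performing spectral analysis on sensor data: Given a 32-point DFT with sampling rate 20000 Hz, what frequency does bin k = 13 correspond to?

The frequency of DFT bin k is: f_k = k * f_s / N
f_13 = 13 * 20000 / 32 = 8125 Hz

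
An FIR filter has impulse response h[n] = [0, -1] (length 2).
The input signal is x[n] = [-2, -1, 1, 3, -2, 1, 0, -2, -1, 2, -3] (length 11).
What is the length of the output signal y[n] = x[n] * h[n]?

For linear convolution, the output length is:
len(y) = len(x) + len(h) - 1 = 11 + 2 - 1 = 12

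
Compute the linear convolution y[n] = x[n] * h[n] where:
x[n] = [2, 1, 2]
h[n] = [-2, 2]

y[n] = sum_k x[k]*h[n-k]. Output length = len(x) + len(h) - 1 = 3 + 2 - 1 = 4.
y[0] = 2*-2 = -4
y[1] = 1*-2 + 2*2 = 2
y[2] = 2*-2 + 1*2 = -2
y[3] = 2*2 = 4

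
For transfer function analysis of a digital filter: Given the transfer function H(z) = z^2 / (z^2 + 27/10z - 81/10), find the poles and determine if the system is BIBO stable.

Poles are roots of the denominator: z^2 + 27/10z - 81/10 = 0.
Quadratic formula: z = [-(27/10) +/- sqrt((27/10)^2 - 4*(-81/10))] / 2
Discriminant = 729/100 + 162/5 = 3969/100; sqrt = 63/10.
z = (-27/10 +/- 63/10) / 2 => z = 9/5 or z = -9/2.
|p1| = 9/2, |p2| = 9/5.
For BIBO stability, all poles must lie inside the unit circle (|p| < 1).
System is UNSTABLE since at least one |p| >= 1.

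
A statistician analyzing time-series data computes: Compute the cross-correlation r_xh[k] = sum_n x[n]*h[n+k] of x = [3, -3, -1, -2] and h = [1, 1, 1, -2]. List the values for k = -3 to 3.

Both sequences indexed from 0 and zero outside their support.
Lags with overlap: k = -3 to 3.
  r_xh[-3] = x[3]*h[0] = -2
  r_xh[-2] = x[2]*h[0] + x[3]*h[1] = -3
  r_xh[-1] = x[1]*h[0] + x[2]*h[1] + x[3]*h[2] = -6
  r_xh[0] = x[0]*h[0] + x[1]*h[1] + x[2]*h[2] + x[3]*h[3] = 3
  r_xh[1] = x[0]*h[1] + x[1]*h[2] + x[2]*h[3] = 2
  r_xh[2] = x[0]*h[2] + x[1]*h[3] = 9
  r_xh[3] = x[0]*h[3] = -6
r_xh = [-2, -3, -6, 3, 2, 9, -6] (for k = -3, ..., 3)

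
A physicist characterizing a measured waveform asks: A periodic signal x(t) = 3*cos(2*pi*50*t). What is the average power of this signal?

Average power of A*cos(wt) is A^2/2.
P = 3^2 / 2 = 9/2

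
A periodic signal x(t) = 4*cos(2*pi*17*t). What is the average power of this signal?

Average power of A*cos(wt) is A^2/2.
P = 4^2 / 2 = 16/2 = 8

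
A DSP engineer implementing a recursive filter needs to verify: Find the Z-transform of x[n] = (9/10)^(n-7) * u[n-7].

Time-shifting property: if X(z) = Z{x[n]}, then Z{x[n-d]} = z^(-d) * X(z)
X(z) = z/(z - 9/10) for x[n] = (9/10)^n * u[n]
Z{x[n-7]} = z^(-7) * z/(z - 9/10) = z^(-6)/(z - 9/10)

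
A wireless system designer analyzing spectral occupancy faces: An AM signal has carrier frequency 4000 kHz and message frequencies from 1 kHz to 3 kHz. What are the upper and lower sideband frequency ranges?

Upper sideband (USB) = fc + [fm_low, fm_high] = 4000 + [1, 3] = [4001, 4003] kHz
Lower sideband (LSB) = fc - [fm_high, fm_low] = 4000 - [3, 1] = [3997, 3999] kHz
Total occupied spectrum: 3997 kHz to 4003 kHz (plus carrier at 4000 kHz)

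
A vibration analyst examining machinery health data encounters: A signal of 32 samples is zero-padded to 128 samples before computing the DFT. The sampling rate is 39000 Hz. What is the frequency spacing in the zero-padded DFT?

Original DFT: N = 32, resolution = f_s/N = 39000/32 = 4875/4 Hz
Zero-padded DFT: N = 128, resolution = f_s/N = 39000/128 = 4875/16 Hz
Zero-padding interpolates the spectrum (finer frequency grid)
but does NOT improve the true spectral resolution (ability to resolve close frequencies).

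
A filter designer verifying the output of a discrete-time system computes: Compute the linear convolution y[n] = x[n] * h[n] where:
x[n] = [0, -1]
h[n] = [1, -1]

y[n] = sum_k x[k]*h[n-k]. Output length = len(x) + len(h) - 1 = 2 + 2 - 1 = 3.
y[0] = 0*1 = 0
y[1] = -1*1 + 0*-1 = -1
y[2] = -1*-1 = 1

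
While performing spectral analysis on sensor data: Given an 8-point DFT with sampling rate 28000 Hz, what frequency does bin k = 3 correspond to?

The frequency of DFT bin k is: f_k = k * f_s / N
f_3 = 3 * 28000 / 8 = 10500 Hz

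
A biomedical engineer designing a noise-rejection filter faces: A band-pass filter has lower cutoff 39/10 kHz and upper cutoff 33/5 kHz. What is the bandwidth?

Bandwidth = f_high - f_low
= 33/5 kHz - 39/10 kHz = 27/10 kHz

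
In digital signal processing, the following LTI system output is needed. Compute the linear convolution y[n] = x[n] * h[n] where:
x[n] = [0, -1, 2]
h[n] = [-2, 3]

y[n] = sum_k x[k]*h[n-k]. Output length = len(x) + len(h) - 1 = 3 + 2 - 1 = 4.
y[0] = 0*-2 = 0
y[1] = -1*-2 + 0*3 = 2
y[2] = 2*-2 + -1*3 = -7
y[3] = 2*3 = 6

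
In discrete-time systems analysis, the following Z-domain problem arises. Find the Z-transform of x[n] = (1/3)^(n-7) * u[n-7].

Time-shifting property: if X(z) = Z{x[n]}, then Z{x[n-d]} = z^(-d) * X(z)
X(z) = z/(z - 1/3) for x[n] = (1/3)^n * u[n]
Z{x[n-7]} = z^(-7) * z/(z - 1/3) = z^(-6)/(z - 1/3)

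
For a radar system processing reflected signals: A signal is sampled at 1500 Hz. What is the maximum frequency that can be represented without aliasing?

The maximum frequency that can be represented without aliasing
is the Nyquist frequency: f_max = f_s / 2 = 1500 Hz / 2 = 750 Hz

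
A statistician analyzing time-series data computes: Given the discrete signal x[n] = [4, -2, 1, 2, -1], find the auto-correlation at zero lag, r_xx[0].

The auto-correlation at zero lag r_xx[0] equals the signal energy.
r_xx[0] = sum of x[n]^2 = 4^2 + (-2)^2 + 1^2 + 2^2 + (-1)^2
= 16 + 4 + 1 + 4 + 1 = 26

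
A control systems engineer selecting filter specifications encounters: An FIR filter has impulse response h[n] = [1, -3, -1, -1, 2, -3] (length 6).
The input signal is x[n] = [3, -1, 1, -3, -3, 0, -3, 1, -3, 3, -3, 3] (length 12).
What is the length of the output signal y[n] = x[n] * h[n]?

For linear convolution, the output length is:
len(y) = len(x) + len(h) - 1 = 12 + 6 - 1 = 17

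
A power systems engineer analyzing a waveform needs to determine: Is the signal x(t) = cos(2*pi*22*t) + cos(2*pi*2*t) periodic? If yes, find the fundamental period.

f1 = 22 Hz, f2 = 2 Hz
Period T1 = 1/22, T2 = 1/2
Ratio T1/T2 = 2/22, which is rational.
The signal is periodic with fundamental period T = 1/GCD(22,2) = 1/2 s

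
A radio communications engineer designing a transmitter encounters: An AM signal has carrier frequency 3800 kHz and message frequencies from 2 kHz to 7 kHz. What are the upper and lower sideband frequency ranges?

Upper sideband (USB) = fc + [fm_low, fm_high] = 3800 + [2, 7] = [3802, 3807] kHz
Lower sideband (LSB) = fc - [fm_high, fm_low] = 3800 - [7, 2] = [3793, 3798] kHz
Total occupied spectrum: 3793 kHz to 3807 kHz (plus carrier at 3800 kHz)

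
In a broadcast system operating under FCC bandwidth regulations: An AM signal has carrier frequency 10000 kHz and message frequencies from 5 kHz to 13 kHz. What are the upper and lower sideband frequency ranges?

Upper sideband (USB) = fc + [fm_low, fm_high] = 10000 + [5, 13] = [10005, 10013] kHz
Lower sideband (LSB) = fc - [fm_high, fm_low] = 10000 - [13, 5] = [9987, 9995] kHz
Total occupied spectrum: 9987 kHz to 10013 kHz (plus carrier at 10000 kHz)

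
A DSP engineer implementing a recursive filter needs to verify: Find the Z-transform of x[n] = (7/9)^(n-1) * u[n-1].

Time-shifting property: if X(z) = Z{x[n]}, then Z{x[n-d]} = z^(-d) * X(z)
X(z) = z/(z - 7/9) for x[n] = (7/9)^n * u[n]
Z{x[n-1]} = z^(-1) * z/(z - 7/9) = 1/(z - 7/9)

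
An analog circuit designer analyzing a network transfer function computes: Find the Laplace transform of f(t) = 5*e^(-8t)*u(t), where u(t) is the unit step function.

Standard Laplace transform pair:
e^(-at)*u(t) <-> 1/(s+a)
With a = 8: L{5*e^(-8t)*u(t)} = 5/(s+8), ROC: Re(s) > -8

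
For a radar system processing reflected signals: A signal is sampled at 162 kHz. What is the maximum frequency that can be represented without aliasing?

The maximum frequency that can be represented without aliasing
is the Nyquist frequency: f_max = f_s / 2 = 162 kHz / 2 = 81 kHz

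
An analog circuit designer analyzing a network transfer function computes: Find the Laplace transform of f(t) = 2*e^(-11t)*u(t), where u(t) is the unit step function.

Standard Laplace transform pair:
e^(-at)*u(t) <-> 1/(s+a)
With a = 11: L{2*e^(-11t)*u(t)} = 2/(s+11), ROC: Re(s) > -11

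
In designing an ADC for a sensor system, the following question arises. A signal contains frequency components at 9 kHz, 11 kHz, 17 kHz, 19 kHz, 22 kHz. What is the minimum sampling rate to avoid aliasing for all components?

The highest frequency component is f_max = 22 kHz.
Nyquist rate = 2 * f_max = 2 * 22 kHz = 44 kHz.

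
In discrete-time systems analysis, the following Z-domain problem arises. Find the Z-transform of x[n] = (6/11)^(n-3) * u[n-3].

Time-shifting property: if X(z) = Z{x[n]}, then Z{x[n-d]} = z^(-d) * X(z)
X(z) = z/(z - 6/11) for x[n] = (6/11)^n * u[n]
Z{x[n-3]} = z^(-3) * z/(z - 6/11) = z^(-2)/(z - 6/11)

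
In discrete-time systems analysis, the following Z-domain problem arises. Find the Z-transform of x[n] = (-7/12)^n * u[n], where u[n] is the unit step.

The Z-transform of a^n * u[n] is z/(z-a) for |z| > |a|.
Here a = -7/12, so X(z) = z/(z - (-7/12)) = 12z/(12z + 7)
ROC: |z| > 7/12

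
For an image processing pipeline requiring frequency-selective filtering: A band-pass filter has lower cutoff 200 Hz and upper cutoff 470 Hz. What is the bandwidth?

Bandwidth = f_high - f_low
= 470 Hz - 200 Hz = 270 Hz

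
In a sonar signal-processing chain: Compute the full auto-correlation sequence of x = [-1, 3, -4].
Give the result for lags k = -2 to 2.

r_xx[k] = sum_m x[m]*x[m+k], indexed from 0, for k = -2 to 2:
  r_xx[-2] = x[2]*x[0] = 4
  r_xx[-1] = x[1]*x[0] + x[2]*x[1] = -15
  r_xx[0] = x[0]*x[0] + x[1]*x[1] + x[2]*x[2] = 26
  r_xx[1] = x[0]*x[1] + x[1]*x[2] = -15
  r_xx[2] = x[0]*x[2] = 4
r_xx = [4, -15, 26, -15, 4]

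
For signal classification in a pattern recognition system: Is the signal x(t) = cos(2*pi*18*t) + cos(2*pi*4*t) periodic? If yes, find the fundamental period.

f1 = 18 Hz, f2 = 4 Hz
Period T1 = 1/18, T2 = 1/4
Ratio T1/T2 = 4/18, which is rational.
The signal is periodic with fundamental period T = 1/GCD(18,4) = 1/2 s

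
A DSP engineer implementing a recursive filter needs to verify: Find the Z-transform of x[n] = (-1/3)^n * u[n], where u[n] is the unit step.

The Z-transform of a^n * u[n] is z/(z-a) for |z| > |a|.
Here a = -1/3, so X(z) = z/(z - (-1/3)) = 3z/(3z + 1)
ROC: |z| > 1/3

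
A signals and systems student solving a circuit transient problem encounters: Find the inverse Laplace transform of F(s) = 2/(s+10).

Standard pair: k/(s+a) <-> k*e^(-at)*u(t)
With k=2, a=10: f(t) = 2*e^(-10t)*u(t)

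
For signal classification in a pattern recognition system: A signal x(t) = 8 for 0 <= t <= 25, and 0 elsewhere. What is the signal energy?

Energy = integral of |x(t)|^2 dt over the signal duration
= 8^2 * 25 = 64 * 25 = 1600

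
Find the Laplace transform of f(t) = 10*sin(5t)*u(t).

Standard pair: sin(wt)*u(t) <-> w/(s^2+w^2)
With w = 5: L{10*sin(5t)*u(t)} = 50/(s^2+25)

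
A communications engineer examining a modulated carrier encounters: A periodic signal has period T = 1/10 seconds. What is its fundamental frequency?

The fundamental frequency is the reciprocal of the period.
f = 1/T = 1/(1/10) = 10 Hz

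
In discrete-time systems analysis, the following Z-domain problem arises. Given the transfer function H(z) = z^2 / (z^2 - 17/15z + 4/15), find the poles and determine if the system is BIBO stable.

Poles are roots of the denominator: z^2 - 17/15z + 4/15 = 0.
Quadratic formula: z = [-(-17/15) +/- sqrt((-17/15)^2 - 4*(4/15))] / 2
Discriminant = 289/225 - 16/15 = 49/225; sqrt = 7/15.
z = (17/15 +/- 7/15) / 2 => z = 4/5 or z = 1/3.
|p1| = 4/5, |p2| = 1/3.
For BIBO stability, all poles must lie inside the unit circle (|p| < 1).
System is STABLE since both |p| < 1.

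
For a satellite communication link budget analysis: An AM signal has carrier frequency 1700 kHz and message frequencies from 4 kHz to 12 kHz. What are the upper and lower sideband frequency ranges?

Upper sideband (USB) = fc + [fm_low, fm_high] = 1700 + [4, 12] = [1704, 1712] kHz
Lower sideband (LSB) = fc - [fm_high, fm_low] = 1700 - [12, 4] = [1688, 1696] kHz
Total occupied spectrum: 1688 kHz to 1712 kHz (plus carrier at 1700 kHz)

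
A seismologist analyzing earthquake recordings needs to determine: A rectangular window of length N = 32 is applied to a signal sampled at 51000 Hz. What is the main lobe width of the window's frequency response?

For a rectangular window of length N,
the main lobe width in frequency is 2*f_s/N.
= 2*51000/32 = 6375/2 Hz
This determines the minimum frequency separation for resolving two sinusoids.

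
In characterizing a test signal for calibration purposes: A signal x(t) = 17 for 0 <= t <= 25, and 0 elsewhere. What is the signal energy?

Energy = integral of |x(t)|^2 dt over the signal duration
= 17^2 * 25 = 289 * 25 = 7225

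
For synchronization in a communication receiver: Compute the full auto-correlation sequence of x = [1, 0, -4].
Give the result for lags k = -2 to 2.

r_xx[k] = sum_m x[m]*x[m+k], indexed from 0, for k = -2 to 2:
  r_xx[-2] = x[2]*x[0] = -4
  r_xx[-1] = x[1]*x[0] + x[2]*x[1] = 0
  r_xx[0] = x[0]*x[0] + x[1]*x[1] + x[2]*x[2] = 17
  r_xx[1] = x[0]*x[1] + x[1]*x[2] = 0
  r_xx[2] = x[0]*x[2] = -4
r_xx = [-4, 0, 17, 0, -4]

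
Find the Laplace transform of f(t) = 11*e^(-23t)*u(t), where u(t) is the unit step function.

Standard Laplace transform pair:
e^(-at)*u(t) <-> 1/(s+a)
With a = 23: L{11*e^(-23t)*u(t)} = 11/(s+23), ROC: Re(s) > -23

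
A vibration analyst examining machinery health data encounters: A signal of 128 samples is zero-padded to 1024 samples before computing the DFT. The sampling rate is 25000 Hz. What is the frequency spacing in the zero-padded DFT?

Original DFT: N = 128, resolution = f_s/N = 25000/128 = 3125/16 Hz
Zero-padded DFT: N = 1024, resolution = f_s/N = 25000/1024 = 3125/128 Hz
Zero-padding interpolates the spectrum (finer frequency grid)
but does NOT improve the true spectral resolution (ability to resolve close frequencies).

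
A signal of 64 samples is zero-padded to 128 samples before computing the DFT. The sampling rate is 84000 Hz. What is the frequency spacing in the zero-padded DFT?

Original DFT: N = 64, resolution = f_s/N = 84000/64 = 2625/2 Hz
Zero-padded DFT: N = 128, resolution = f_s/N = 84000/128 = 2625/4 Hz
Zero-padding interpolates the spectrum (finer frequency grid)
but does NOT improve the true spectral resolution (ability to resolve close frequencies).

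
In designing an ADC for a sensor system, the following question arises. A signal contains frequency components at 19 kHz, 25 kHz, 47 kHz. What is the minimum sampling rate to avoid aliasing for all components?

The highest frequency component is f_max = 47 kHz.
Nyquist rate = 2 * f_max = 2 * 47 kHz = 94 kHz.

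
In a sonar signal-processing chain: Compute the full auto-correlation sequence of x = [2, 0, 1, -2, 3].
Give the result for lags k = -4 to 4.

r_xx[k] = sum_m x[m]*x[m+k], indexed from 0, for k = -4 to 4:
  r_xx[-4] = x[4]*x[0] = 6
  r_xx[-3] = x[3]*x[0] + x[4]*x[1] = -4
  r_xx[-2] = x[2]*x[0] + x[3]*x[1] + x[4]*x[2] = 5
  r_xx[-1] = x[1]*x[0] + x[2]*x[1] + x[3]*x[2] + x[4]*x[3] = -8
  r_xx[0] = x[0]*x[0] + x[1]*x[1] + x[2]*x[2] + x[3]*x[3] + x[4]*x[4] = 18
  r_xx[1] = x[0]*x[1] + x[1]*x[2] + x[2]*x[3] + x[3]*x[4] = -8
  r_xx[2] = x[0]*x[2] + x[1]*x[3] + x[2]*x[4] = 5
  r_xx[3] = x[0]*x[3] + x[1]*x[4] = -4
  r_xx[4] = x[0]*x[4] = 6
r_xx = [6, -4, 5, -8, 18, -8, 5, -4, 6]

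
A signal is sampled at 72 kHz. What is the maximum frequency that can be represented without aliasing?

The maximum frequency that can be represented without aliasing
is the Nyquist frequency: f_max = f_s / 2 = 72 kHz / 2 = 36 kHz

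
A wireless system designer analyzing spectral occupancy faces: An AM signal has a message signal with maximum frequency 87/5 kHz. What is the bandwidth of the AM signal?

In AM (double-sideband), the bandwidth is twice the message frequency.
BW = 2 * f_m = 2 * 87/5 kHz = 174/5 kHz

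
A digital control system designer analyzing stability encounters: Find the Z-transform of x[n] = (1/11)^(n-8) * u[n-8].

Time-shifting property: if X(z) = Z{x[n]}, then Z{x[n-d]} = z^(-d) * X(z)
X(z) = z/(z - 1/11) for x[n] = (1/11)^n * u[n]
Z{x[n-8]} = z^(-8) * z/(z - 1/11) = z^(-7)/(z - 1/11)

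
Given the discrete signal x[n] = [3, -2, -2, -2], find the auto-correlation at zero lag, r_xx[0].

The auto-correlation at zero lag r_xx[0] equals the signal energy.
r_xx[0] = sum of x[n]^2 = 3^2 + (-2)^2 + (-2)^2 + (-2)^2
= 9 + 4 + 4 + 4 = 21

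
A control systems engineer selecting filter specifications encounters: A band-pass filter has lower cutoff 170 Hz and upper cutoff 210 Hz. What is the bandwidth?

Bandwidth = f_high - f_low
= 210 Hz - 170 Hz = 40 Hz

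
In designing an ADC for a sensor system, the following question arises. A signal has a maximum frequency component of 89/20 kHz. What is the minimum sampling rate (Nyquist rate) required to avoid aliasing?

By the Nyquist-Shannon sampling theorem,
the minimum sampling rate (Nyquist rate) must be at least 2 * f_max.
Nyquist rate = 2 * 89/20 kHz = 89/10 kHz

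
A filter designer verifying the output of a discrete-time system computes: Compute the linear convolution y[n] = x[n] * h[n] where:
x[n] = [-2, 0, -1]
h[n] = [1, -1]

y[n] = sum_k x[k]*h[n-k]. Output length = len(x) + len(h) - 1 = 3 + 2 - 1 = 4.
y[0] = -2*1 = -2
y[1] = 0*1 + -2*-1 = 2
y[2] = -1*1 + 0*-1 = -1
y[3] = -1*-1 = 1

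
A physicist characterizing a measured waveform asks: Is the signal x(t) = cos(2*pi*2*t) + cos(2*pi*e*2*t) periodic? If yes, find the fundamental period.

f1 = 2 Hz, f2 = 2*e Hz
Ratio f2/f1 = e, which is irrational.
Since the frequency ratio is irrational, no common period exists.
The signal is not periodic.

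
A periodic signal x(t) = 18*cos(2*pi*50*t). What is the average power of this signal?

Average power of A*cos(wt) is A^2/2.
P = 18^2 / 2 = 324/2 = 162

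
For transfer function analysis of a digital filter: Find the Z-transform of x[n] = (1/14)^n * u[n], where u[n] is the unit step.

The Z-transform of a^n * u[n] is z/(z-a) for |z| > |a|.
Here a = 1/14, so X(z) = z/(z - (1/14)) = 14z/(14z - 1)
ROC: |z| > 1/14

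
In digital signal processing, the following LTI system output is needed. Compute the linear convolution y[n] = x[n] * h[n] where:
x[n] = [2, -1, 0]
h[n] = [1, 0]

y[n] = sum_k x[k]*h[n-k]. Output length = len(x) + len(h) - 1 = 3 + 2 - 1 = 4.
y[0] = 2*1 = 2
y[1] = -1*1 + 2*0 = -1
y[2] = 0*1 + -1*0 = 0
y[3] = 0*0 = 0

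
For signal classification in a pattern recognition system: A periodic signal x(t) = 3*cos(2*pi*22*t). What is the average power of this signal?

Average power of A*cos(wt) is A^2/2.
P = 3^2 / 2 = 9/2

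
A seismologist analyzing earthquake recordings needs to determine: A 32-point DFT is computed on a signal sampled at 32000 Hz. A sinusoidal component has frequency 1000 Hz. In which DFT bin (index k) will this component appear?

DFT frequency resolution = f_s/N = 32000/32 = 1000 Hz
Bin index k = f_signal / resolution = 1000 / 1000 = 1
The signal frequency 1000 Hz falls in DFT bin k = 1.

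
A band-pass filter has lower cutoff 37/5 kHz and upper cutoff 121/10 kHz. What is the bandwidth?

Bandwidth = f_high - f_low
= 121/10 kHz - 37/5 kHz = 47/10 kHz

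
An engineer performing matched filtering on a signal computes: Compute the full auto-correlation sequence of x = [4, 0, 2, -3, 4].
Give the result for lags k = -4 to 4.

r_xx[k] = sum_m x[m]*x[m+k], indexed from 0, for k = -4 to 4:
  r_xx[-4] = x[4]*x[0] = 16
  r_xx[-3] = x[3]*x[0] + x[4]*x[1] = -12
  r_xx[-2] = x[2]*x[0] + x[3]*x[1] + x[4]*x[2] = 16
  r_xx[-1] = x[1]*x[0] + x[2]*x[1] + x[3]*x[2] + x[4]*x[3] = -18
  r_xx[0] = x[0]*x[0] + x[1]*x[1] + x[2]*x[2] + x[3]*x[3] + x[4]*x[4] = 45
  r_xx[1] = x[0]*x[1] + x[1]*x[2] + x[2]*x[3] + x[3]*x[4] = -18
  r_xx[2] = x[0]*x[2] + x[1]*x[3] + x[2]*x[4] = 16
  r_xx[3] = x[0]*x[3] + x[1]*x[4] = -12
  r_xx[4] = x[0]*x[4] = 16
r_xx = [16, -12, 16, -18, 45, -18, 16, -12, 16]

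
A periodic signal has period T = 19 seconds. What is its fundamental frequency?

The fundamental frequency is the reciprocal of the period.
f = 1/T = 1/(19) = 1/19 Hz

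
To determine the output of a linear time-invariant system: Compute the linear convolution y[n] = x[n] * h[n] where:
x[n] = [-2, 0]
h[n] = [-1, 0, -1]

y[n] = sum_k x[k]*h[n-k]. Output length = len(x) + len(h) - 1 = 2 + 3 - 1 = 4.
y[0] = -2*-1 = 2
y[1] = 0*-1 + -2*0 = 0
y[2] = 0*0 + -2*-1 = 2
y[3] = 0*-1 = 0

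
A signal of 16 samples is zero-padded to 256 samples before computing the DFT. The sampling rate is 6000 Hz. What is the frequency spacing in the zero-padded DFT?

Original DFT: N = 16, resolution = f_s/N = 6000/16 = 375 Hz
Zero-padded DFT: N = 256, resolution = f_s/N = 6000/256 = 375/16 Hz
Zero-padding interpolates the spectrum (finer frequency grid)
but does NOT improve the true spectral resolution (ability to resolve close frequencies).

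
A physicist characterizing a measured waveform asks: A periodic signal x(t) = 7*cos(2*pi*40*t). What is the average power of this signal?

Average power of A*cos(wt) is A^2/2.
P = 7^2 / 2 = 49/2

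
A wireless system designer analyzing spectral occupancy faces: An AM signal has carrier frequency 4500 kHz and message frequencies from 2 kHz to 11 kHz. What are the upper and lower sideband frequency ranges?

Upper sideband (USB) = fc + [fm_low, fm_high] = 4500 + [2, 11] = [4502, 4511] kHz
Lower sideband (LSB) = fc - [fm_high, fm_low] = 4500 - [11, 2] = [4489, 4498] kHz
Total occupied spectrum: 4489 kHz to 4511 kHz (plus carrier at 4500 kHz)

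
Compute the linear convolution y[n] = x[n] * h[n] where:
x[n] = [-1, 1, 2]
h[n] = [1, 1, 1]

y[n] = sum_k x[k]*h[n-k]. Output length = len(x) + len(h) - 1 = 3 + 3 - 1 = 5.
y[0] = -1*1 = -1
y[1] = 1*1 + -1*1 = 0
y[2] = 2*1 + 1*1 + -1*1 = 2
y[3] = 2*1 + 1*1 = 3
y[4] = 2*1 = 2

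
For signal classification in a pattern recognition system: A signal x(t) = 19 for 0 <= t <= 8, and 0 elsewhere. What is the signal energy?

Energy = integral of |x(t)|^2 dt over the signal duration
= 19^2 * 8 = 361 * 8 = 2888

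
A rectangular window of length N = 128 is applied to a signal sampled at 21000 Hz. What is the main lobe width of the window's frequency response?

For a rectangular window of length N,
the main lobe width in frequency is 2*f_s/N.
= 2*21000/128 = 2625/8 Hz
This determines the minimum frequency separation for resolving two sinusoids.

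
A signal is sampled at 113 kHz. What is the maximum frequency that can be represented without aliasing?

The maximum frequency that can be represented without aliasing
is the Nyquist frequency: f_max = f_s / 2 = 113 kHz / 2 = 113/2 kHz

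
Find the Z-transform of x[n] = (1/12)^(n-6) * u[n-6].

Time-shifting property: if X(z) = Z{x[n]}, then Z{x[n-d]} = z^(-d) * X(z)
X(z) = z/(z - 1/12) for x[n] = (1/12)^n * u[n]
Z{x[n-6]} = z^(-6) * z/(z - 1/12) = z^(-5)/(z - 1/12)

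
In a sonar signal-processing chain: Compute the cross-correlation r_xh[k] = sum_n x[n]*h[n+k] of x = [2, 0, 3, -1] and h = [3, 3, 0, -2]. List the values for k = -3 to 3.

Both sequences indexed from 0 and zero outside their support.
Lags with overlap: k = -3 to 3.
  r_xh[-3] = x[3]*h[0] = -3
  r_xh[-2] = x[2]*h[0] + x[3]*h[1] = 6
  r_xh[-1] = x[1]*h[0] + x[2]*h[1] + x[3]*h[2] = 9
  r_xh[0] = x[0]*h[0] + x[1]*h[1] + x[2]*h[2] + x[3]*h[3] = 8
  r_xh[1] = x[0]*h[1] + x[1]*h[2] + x[2]*h[3] = 0
  r_xh[2] = x[0]*h[2] + x[1]*h[3] = 0
  r_xh[3] = x[0]*h[3] = -4
r_xh = [-3, 6, 9, 8, 0, 0, -4] (for k = -3, ..., 3)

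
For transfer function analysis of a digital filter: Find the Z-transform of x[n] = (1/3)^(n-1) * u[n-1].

Time-shifting property: if X(z) = Z{x[n]}, then Z{x[n-d]} = z^(-d) * X(z)
X(z) = z/(z - 1/3) for x[n] = (1/3)^n * u[n]
Z{x[n-1]} = z^(-1) * z/(z - 1/3) = 1/(z - 1/3)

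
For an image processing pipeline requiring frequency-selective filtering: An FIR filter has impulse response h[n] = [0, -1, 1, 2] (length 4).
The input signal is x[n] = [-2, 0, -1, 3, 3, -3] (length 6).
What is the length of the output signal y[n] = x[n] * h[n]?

For linear convolution, the output length is:
len(y) = len(x) + len(h) - 1 = 6 + 4 - 1 = 9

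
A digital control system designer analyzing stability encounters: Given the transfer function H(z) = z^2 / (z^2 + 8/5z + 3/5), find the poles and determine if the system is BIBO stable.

Poles are roots of the denominator: z^2 + 8/5z + 3/5 = 0.
Quadratic formula: z = [-(8/5) +/- sqrt((8/5)^2 - 4*(3/5))] / 2
Discriminant = 64/25 - 12/5 = 4/25; sqrt = 2/5.
z = (-8/5 +/- 2/5) / 2 => z = -3/5 or z = -1.
|p1| = 1, |p2| = 3/5.
For BIBO stability, all poles must lie inside the unit circle (|p| < 1).
System is UNSTABLE since at least one |p| >= 1.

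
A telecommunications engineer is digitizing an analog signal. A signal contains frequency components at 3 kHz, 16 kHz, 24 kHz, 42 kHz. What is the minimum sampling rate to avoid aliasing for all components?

The highest frequency component is f_max = 42 kHz.
Nyquist rate = 2 * f_max = 2 * 42 kHz = 84 kHz.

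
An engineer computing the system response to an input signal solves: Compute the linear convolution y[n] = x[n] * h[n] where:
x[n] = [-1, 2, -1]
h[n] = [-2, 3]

y[n] = sum_k x[k]*h[n-k]. Output length = len(x) + len(h) - 1 = 3 + 2 - 1 = 4.
y[0] = -1*-2 = 2
y[1] = 2*-2 + -1*3 = -7
y[2] = -1*-2 + 2*3 = 8
y[3] = -1*3 = -3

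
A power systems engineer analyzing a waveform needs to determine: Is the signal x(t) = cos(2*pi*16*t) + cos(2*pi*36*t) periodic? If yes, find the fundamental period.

f1 = 16 Hz, f2 = 36 Hz
Period T1 = 1/16, T2 = 1/36
Ratio T1/T2 = 36/16, which is rational.
The signal is periodic with fundamental period T = 1/GCD(16,36) = 1/4 s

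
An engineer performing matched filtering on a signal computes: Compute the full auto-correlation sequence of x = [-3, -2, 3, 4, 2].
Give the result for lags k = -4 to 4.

r_xx[k] = sum_m x[m]*x[m+k], indexed from 0, for k = -4 to 4:
  r_xx[-4] = x[4]*x[0] = -6
  r_xx[-3] = x[3]*x[0] + x[4]*x[1] = -16
  r_xx[-2] = x[2]*x[0] + x[3]*x[1] + x[4]*x[2] = -11
  r_xx[-1] = x[1]*x[0] + x[2]*x[1] + x[3]*x[2] + x[4]*x[3] = 20
  r_xx[0] = x[0]*x[0] + x[1]*x[1] + x[2]*x[2] + x[3]*x[3] + x[4]*x[4] = 42
  r_xx[1] = x[0]*x[1] + x[1]*x[2] + x[2]*x[3] + x[3]*x[4] = 20
  r_xx[2] = x[0]*x[2] + x[1]*x[3] + x[2]*x[4] = -11
  r_xx[3] = x[0]*x[3] + x[1]*x[4] = -16
  r_xx[4] = x[0]*x[4] = -6
r_xx = [-6, -16, -11, 20, 42, 20, -11, -16, -6]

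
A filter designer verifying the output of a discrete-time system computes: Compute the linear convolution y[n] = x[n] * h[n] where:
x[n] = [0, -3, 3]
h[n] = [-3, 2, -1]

y[n] = sum_k x[k]*h[n-k]. Output length = len(x) + len(h) - 1 = 3 + 3 - 1 = 5.
y[0] = 0*-3 = 0
y[1] = -3*-3 + 0*2 = 9
y[2] = 3*-3 + -3*2 + 0*-1 = -15
y[3] = 3*2 + -3*-1 = 9
y[4] = 3*-1 = -3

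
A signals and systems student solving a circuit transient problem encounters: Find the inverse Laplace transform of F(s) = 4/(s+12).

Standard pair: k/(s+a) <-> k*e^(-at)*u(t)
With k=4, a=12: f(t) = 4*e^(-12t)*u(t)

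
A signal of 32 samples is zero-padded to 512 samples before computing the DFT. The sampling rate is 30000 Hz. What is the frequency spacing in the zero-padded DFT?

Original DFT: N = 32, resolution = f_s/N = 30000/32 = 1875/2 Hz
Zero-padded DFT: N = 512, resolution = f_s/N = 30000/512 = 1875/32 Hz
Zero-padding interpolates the spectrum (finer frequency grid)
but does NOT improve the true spectral resolution (ability to resolve close frequencies).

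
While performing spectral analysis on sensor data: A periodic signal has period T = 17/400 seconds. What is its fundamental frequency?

The fundamental frequency is the reciprocal of the period.
f = 1/T = 1/(17/400) = 400/17 Hz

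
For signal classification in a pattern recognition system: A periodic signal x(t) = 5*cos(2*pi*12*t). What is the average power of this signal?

Average power of A*cos(wt) is A^2/2.
P = 5^2 / 2 = 25/2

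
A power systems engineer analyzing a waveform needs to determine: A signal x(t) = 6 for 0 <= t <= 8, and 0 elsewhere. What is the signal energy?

Energy = integral of |x(t)|^2 dt over the signal duration
= 6^2 * 8 = 36 * 8 = 288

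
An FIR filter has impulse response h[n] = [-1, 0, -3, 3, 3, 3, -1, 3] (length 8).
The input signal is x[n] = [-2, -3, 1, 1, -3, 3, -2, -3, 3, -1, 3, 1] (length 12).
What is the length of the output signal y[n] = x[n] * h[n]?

For linear convolution, the output length is:
len(y) = len(x) + len(h) - 1 = 12 + 8 - 1 = 19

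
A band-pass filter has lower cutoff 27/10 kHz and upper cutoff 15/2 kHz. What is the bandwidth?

Bandwidth = f_high - f_low
= 15/2 kHz - 27/10 kHz = 24/5 kHz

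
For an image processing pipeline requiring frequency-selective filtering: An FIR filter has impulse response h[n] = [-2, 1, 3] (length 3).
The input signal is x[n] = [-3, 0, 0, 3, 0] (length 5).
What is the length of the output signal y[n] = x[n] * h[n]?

For linear convolution, the output length is:
len(y) = len(x) + len(h) - 1 = 5 + 3 - 1 = 7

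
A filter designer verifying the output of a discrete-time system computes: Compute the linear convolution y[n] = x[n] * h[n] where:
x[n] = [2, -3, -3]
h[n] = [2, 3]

y[n] = sum_k x[k]*h[n-k]. Output length = len(x) + len(h) - 1 = 3 + 2 - 1 = 4.
y[0] = 2*2 = 4
y[1] = -3*2 + 2*3 = 0
y[2] = -3*2 + -3*3 = -15
y[3] = -3*3 = -9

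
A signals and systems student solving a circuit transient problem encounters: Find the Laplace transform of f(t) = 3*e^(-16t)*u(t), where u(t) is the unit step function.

Standard Laplace transform pair:
e^(-at)*u(t) <-> 1/(s+a)
With a = 16: L{3*e^(-16t)*u(t)} = 3/(s+16), ROC: Re(s) > -16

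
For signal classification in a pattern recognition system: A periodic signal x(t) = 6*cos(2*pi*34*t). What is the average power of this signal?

Average power of A*cos(wt) is A^2/2.
P = 6^2 / 2 = 36/2 = 18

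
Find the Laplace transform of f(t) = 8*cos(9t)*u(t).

Standard pair: cos(wt)*u(t) <-> s/(s^2+w^2)
With w = 9: L{8*cos(9t)*u(t)} = 8s/(s^2+81)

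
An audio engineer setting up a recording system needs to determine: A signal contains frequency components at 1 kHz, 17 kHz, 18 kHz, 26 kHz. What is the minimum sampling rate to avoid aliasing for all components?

The highest frequency component is f_max = 26 kHz.
Nyquist rate = 2 * f_max = 2 * 26 kHz = 52 kHz.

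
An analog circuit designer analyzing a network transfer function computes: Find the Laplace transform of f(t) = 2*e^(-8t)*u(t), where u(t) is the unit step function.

Standard Laplace transform pair:
e^(-at)*u(t) <-> 1/(s+a)
With a = 8: L{2*e^(-8t)*u(t)} = 2/(s+8), ROC: Re(s) > -8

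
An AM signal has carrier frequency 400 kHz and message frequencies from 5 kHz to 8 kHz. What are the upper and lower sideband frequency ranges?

Upper sideband (USB) = fc + [fm_low, fm_high] = 400 + [5, 8] = [405, 408] kHz
Lower sideband (LSB) = fc - [fm_high, fm_low] = 400 - [8, 5] = [392, 395] kHz
Total occupied spectrum: 392 kHz to 408 kHz (plus carrier at 400 kHz)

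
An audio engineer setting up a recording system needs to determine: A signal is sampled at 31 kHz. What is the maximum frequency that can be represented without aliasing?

The maximum frequency that can be represented without aliasing
is the Nyquist frequency: f_max = f_s / 2 = 31 kHz / 2 = 31/2 kHz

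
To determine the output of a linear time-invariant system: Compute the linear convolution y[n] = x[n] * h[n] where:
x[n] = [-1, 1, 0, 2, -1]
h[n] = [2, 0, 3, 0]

y[n] = sum_k x[k]*h[n-k]. Output length = len(x) + len(h) - 1 = 5 + 4 - 1 = 8.
y[0] = -1*2 = -2
y[1] = 1*2 + -1*0 = 2
y[2] = 0*2 + 1*0 + -1*3 = -3
y[3] = 2*2 + 0*0 + 1*3 + -1*0 = 7
y[4] = -1*2 + 2*0 + 0*3 + 1*0 = -2
y[5] = -1*0 + 2*3 + 0*0 = 6
y[6] = -1*3 + 2*0 = -3
y[7] = -1*0 = 0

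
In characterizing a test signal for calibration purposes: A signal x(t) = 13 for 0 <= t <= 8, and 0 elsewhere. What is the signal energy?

Energy = integral of |x(t)|^2 dt over the signal duration
= 13^2 * 8 = 169 * 8 = 1352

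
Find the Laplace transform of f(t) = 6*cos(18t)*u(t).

Standard pair: cos(wt)*u(t) <-> s/(s^2+w^2)
With w = 18: L{6*cos(18t)*u(t)} = 6s/(s^2+324)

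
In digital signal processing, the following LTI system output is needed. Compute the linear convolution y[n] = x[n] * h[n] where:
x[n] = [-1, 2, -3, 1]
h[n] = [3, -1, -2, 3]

y[n] = sum_k x[k]*h[n-k]. Output length = len(x) + len(h) - 1 = 4 + 4 - 1 = 7.
y[0] = -1*3 = -3
y[1] = 2*3 + -1*-1 = 7
y[2] = -3*3 + 2*-1 + -1*-2 = -9
y[3] = 1*3 + -3*-1 + 2*-2 + -1*3 = -1
y[4] = 1*-1 + -3*-2 + 2*3 = 11
y[5] = 1*-2 + -3*3 = -11
y[6] = 1*3 = 3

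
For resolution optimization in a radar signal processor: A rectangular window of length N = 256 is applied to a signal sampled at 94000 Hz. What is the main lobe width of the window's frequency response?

For a rectangular window of length N,
the main lobe width in frequency is 2*f_s/N.
= 2*94000/256 = 5875/8 Hz
This determines the minimum frequency separation for resolving two sinusoids.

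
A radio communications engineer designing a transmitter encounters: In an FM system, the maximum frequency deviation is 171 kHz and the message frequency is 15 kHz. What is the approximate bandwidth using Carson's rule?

Carson's rule: BW = 2*(delta_f + f_m)
= 2*(171 + 15) kHz = 372 kHz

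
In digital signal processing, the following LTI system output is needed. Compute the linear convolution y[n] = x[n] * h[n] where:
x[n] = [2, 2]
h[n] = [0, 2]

y[n] = sum_k x[k]*h[n-k]. Output length = len(x) + len(h) - 1 = 2 + 2 - 1 = 3.
y[0] = 2*0 = 0
y[1] = 2*0 + 2*2 = 4
y[2] = 2*2 = 4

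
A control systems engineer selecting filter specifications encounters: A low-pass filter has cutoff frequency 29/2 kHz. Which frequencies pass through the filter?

A low-pass filter passes all frequencies below the cutoff frequency 29/2 kHz and attenuates higher frequencies.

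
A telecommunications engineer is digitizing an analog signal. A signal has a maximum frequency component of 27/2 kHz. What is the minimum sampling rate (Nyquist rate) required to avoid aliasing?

By the Nyquist-Shannon sampling theorem,
the minimum sampling rate (Nyquist rate) must be at least 2 * f_max.
Nyquist rate = 2 * 27/2 kHz = 27 kHz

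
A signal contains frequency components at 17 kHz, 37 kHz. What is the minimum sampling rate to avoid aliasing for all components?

The highest frequency component is f_max = 37 kHz.
Nyquist rate = 2 * f_max = 2 * 37 kHz = 74 kHz.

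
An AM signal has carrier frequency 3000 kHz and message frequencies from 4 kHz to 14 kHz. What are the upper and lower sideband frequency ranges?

Upper sideband (USB) = fc + [fm_low, fm_high] = 3000 + [4, 14] = [3004, 3014] kHz
Lower sideband (LSB) = fc - [fm_high, fm_low] = 3000 - [14, 4] = [2986, 2996] kHz
Total occupied spectrum: 2986 kHz to 3014 kHz (plus carrier at 3000 kHz)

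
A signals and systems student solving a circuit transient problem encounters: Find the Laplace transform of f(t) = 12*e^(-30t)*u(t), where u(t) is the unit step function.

Standard Laplace transform pair:
e^(-at)*u(t) <-> 1/(s+a)
With a = 30: L{12*e^(-30t)*u(t)} = 12/(s+30), ROC: Re(s) > -30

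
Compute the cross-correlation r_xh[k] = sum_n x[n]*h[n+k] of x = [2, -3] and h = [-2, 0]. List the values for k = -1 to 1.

Both sequences indexed from 0 and zero outside their support.
Lags with overlap: k = -1 to 1.
  r_xh[-1] = x[1]*h[0] = 6
  r_xh[0] = x[0]*h[0] + x[1]*h[1] = -4
  r_xh[1] = x[0]*h[1] = 0
r_xh = [6, -4, 0] (for k = -1, ..., 1)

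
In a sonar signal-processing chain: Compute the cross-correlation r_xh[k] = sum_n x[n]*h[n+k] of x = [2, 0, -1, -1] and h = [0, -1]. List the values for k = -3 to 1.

Both sequences indexed from 0 and zero outside their support.
Lags with overlap: k = -3 to 1.
  r_xh[-3] = x[3]*h[0] = 0
  r_xh[-2] = x[2]*h[0] + x[3]*h[1] = 1
  r_xh[-1] = x[1]*h[0] + x[2]*h[1] = 1
  r_xh[0] = x[0]*h[0] + x[1]*h[1] = 0
  r_xh[1] = x[0]*h[1] = -2
r_xh = [0, 1, 1, 0, -2] (for k = -3, ..., 1)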